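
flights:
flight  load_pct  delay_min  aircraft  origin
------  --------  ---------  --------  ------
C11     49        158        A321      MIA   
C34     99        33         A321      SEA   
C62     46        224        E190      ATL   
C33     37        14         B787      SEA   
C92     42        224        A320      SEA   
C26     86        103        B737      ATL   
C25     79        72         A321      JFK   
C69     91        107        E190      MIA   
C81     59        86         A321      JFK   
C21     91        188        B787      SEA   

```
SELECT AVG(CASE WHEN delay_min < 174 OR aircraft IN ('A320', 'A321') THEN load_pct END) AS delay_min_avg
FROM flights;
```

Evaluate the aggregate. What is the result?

67.75

flight=C11: ✓ → 49
flight=C34: ✓ → 99
flight=C62: ✗
flight=C33: ✓ → 37
flight=C92: ✓ → 42
flight=C26: ✓ → 86
flight=C25: ✓ → 79
flight=C69: ✓ → 91
flight=C81: ✓ → 59
flight=C21: ✗
delay_min_avg = (49 + 99 + 37 + 42 + 86 + 79 + 91 + 59) / 8 = 67.75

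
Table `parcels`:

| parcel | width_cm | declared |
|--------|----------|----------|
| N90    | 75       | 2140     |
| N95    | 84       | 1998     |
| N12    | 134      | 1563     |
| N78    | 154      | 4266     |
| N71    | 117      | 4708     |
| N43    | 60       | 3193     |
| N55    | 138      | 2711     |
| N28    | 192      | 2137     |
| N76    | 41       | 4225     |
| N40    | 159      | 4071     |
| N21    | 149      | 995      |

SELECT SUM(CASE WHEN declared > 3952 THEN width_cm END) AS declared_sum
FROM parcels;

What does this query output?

471

parcel=N90: ✗
parcel=N95: ✗
parcel=N12: ✗
parcel=N78: ✓ → 154
parcel=N71: ✓ → 117
parcel=N43: ✗
parcel=N55: ✗
parcel=N28: ✗
parcel=N76: ✓ → 41
parcel=N40: ✓ → 159
parcel=N21: ✗
declared_sum = 154 + 117 + 41 + 159 = 471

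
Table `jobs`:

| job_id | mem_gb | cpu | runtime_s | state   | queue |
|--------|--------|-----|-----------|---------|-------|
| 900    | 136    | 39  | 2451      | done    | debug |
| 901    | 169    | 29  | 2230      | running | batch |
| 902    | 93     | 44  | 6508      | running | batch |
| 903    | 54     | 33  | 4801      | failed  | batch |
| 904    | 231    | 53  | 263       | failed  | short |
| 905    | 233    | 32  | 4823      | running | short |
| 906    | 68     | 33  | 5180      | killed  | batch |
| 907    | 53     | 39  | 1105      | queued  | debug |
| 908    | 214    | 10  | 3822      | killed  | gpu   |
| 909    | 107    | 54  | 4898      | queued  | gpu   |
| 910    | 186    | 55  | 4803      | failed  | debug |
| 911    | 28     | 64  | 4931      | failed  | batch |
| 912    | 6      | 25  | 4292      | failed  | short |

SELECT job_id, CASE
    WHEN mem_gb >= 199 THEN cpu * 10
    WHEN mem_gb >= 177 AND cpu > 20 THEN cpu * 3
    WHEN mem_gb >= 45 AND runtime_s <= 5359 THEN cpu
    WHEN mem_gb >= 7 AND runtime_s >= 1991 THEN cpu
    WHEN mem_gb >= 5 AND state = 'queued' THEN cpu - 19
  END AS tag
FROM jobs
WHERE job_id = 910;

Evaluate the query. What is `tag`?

job_id = 910: mem_gb=186, cpu=55, runtime_s=4803, state=failed, queue=debug.
mem_gb >= 199 → false
mem_gb >= 177 AND cpu > 20 → true → 165

165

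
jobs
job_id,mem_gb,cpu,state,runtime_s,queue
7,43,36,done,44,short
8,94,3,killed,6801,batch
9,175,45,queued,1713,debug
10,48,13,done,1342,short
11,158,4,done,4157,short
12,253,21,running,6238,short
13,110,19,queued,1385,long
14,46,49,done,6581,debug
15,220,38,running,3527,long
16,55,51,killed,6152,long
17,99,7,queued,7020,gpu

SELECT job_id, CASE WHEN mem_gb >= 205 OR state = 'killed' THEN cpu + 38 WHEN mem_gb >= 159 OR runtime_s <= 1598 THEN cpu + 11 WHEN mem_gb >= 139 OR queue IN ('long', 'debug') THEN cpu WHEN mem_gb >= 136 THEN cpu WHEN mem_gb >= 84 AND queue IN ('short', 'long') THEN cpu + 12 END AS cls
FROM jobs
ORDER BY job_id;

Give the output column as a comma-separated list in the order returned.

47, 41, 56, 24, 4, 59, 30, 49, 76, 89, NULL

job_id=7: mem_gb >= 159 OR runtime_s <= 1598 → 47
job_id=8: mem_gb >= 205 OR state = 'killed' → 41
job_id=9: mem_gb >= 159 OR runtime_s <= 1598 → 56
job_id=10: mem_gb >= 159 OR runtime_s <= 1598 → 24
job_id=11: mem_gb >= 139 OR queue IN ('long', 'debug') → 4
job_id=12: mem_gb >= 205 OR state = 'killed' → 59
job_id=13: mem_gb >= 159 OR runtime_s <= 1598 → 30
job_id=14: mem_gb >= 139 OR queue IN ('long', 'debug') → 49
job_id=15: mem_gb >= 205 OR state = 'killed' → 76
job_id=16: mem_gb >= 205 OR state = 'killed' → 89
job_id=17: (no match → NULL) → NULL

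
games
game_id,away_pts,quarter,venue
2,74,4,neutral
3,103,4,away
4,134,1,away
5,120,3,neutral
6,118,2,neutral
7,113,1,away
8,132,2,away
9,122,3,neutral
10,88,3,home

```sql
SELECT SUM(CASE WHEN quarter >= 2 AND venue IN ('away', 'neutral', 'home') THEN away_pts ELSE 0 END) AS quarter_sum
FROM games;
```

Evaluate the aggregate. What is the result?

757

game_id=2: ✓ → 74
game_id=3: ✓ → 103
game_id=4: ✗
game_id=5: ✓ → 120
game_id=6: ✓ → 118
game_id=7: ✗
game_id=8: ✓ → 132
game_id=9: ✓ → 122
game_id=10: ✓ → 88
quarter_sum = 74 + 103 + 120 + 118 + 132 + 122 + 88 = 757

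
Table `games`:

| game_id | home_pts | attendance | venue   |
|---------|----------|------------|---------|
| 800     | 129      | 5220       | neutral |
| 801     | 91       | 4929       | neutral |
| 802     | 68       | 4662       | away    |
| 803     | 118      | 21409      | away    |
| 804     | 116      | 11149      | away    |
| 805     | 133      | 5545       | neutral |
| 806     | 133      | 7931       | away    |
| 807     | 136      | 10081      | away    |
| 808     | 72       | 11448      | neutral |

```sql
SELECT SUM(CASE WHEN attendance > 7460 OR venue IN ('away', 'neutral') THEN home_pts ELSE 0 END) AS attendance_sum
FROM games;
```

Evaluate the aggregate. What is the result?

game_id=800: ✓ → 129
game_id=801: ✓ → 91
game_id=802: ✓ → 68
game_id=803: ✓ → 118
game_id=804: ✓ → 116
game_id=805: ✓ → 133
game_id=806: ✓ → 133
game_id=807: ✓ → 136
game_id=808: ✓ → 72
attendance_sum = 129 + 91 + 68 + 118 + 116 + 133 + 133 + 136 + 72 = 996

996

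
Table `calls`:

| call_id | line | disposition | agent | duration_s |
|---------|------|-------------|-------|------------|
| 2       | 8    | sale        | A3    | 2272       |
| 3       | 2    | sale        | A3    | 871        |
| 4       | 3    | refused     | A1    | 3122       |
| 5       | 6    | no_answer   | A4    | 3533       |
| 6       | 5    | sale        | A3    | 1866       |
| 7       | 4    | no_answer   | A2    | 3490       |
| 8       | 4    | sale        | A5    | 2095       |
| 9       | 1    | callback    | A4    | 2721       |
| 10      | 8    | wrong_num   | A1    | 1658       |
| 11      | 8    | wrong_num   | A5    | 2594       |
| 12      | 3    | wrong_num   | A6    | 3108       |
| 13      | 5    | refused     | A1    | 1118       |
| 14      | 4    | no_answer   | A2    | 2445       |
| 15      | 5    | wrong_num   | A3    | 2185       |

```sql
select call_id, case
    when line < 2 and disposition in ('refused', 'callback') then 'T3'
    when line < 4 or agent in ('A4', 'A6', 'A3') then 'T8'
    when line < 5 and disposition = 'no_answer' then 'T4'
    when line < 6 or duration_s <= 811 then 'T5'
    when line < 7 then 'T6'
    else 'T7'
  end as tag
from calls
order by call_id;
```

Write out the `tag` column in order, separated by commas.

T8, T8, T8, T8, T8, T4, T5, T3, T7, T7, T8, T5, T4, T8

call_id=2: line < 4 or agent in ('A4', 'A6', 'A3') → T8
call_id=3: line < 4 or agent in ('A4', 'A6', 'A3') → T8
call_id=4: line < 4 or agent in ('A4', 'A6', 'A3') → T8
call_id=5: line < 4 or agent in ('A4', 'A6', 'A3') → T8
call_id=6: line < 4 or agent in ('A4', 'A6', 'A3') → T8
call_id=7: line < 5 and disposition = 'no_answer' → T4
call_id=8: line < 6 or duration_s <= 811 → T5
call_id=9: line < 2 and disposition in ('refused', 'callback') → T3
call_id=10: ELSE → T7
call_id=11: ELSE → T7
call_id=12: line < 4 or agent in ('A4', 'A6', 'A3') → T8
call_id=13: line < 6 or duration_s <= 811 → T5
call_id=14: line < 5 and disposition = 'no_answer' → T4
call_id=15: line < 4 or agent in ('A4', 'A6', 'A3') → T8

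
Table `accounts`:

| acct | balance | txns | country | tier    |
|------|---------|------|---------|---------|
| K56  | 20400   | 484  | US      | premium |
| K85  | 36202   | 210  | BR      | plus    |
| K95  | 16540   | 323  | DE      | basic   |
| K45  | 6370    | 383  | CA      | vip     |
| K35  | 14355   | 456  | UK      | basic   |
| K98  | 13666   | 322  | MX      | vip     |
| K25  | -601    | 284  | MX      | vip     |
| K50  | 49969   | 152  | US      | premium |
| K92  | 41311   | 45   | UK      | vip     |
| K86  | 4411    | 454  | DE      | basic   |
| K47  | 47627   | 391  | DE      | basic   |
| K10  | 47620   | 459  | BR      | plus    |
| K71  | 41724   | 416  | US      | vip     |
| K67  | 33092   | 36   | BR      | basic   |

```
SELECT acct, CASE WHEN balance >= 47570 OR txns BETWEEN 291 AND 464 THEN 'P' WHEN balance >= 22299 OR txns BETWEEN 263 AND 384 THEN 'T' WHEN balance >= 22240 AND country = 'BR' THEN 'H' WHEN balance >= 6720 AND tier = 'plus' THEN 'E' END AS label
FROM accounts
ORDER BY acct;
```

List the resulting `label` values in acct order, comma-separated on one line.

P, T, P, P, P, P, NULL, T, P, T, P, T, P, P

acct=K10: balance >= 47570 OR txns BETWEEN 291 AND 464 → P
acct=K25: balance >= 22299 OR txns BETWEEN 263 AND 384 → T
acct=K35: balance >= 47570 OR txns BETWEEN 291 AND 464 → P
acct=K45: balance >= 47570 OR txns BETWEEN 291 AND 464 → P
acct=K47: balance >= 47570 OR txns BETWEEN 291 AND 464 → P
acct=K50: balance >= 47570 OR txns BETWEEN 291 AND 464 → P
acct=K56: (no match → NULL) → NULL
acct=K67: balance >= 22299 OR txns BETWEEN 263 AND 384 → T
acct=K71: balance >= 47570 OR txns BETWEEN 291 AND 464 → P
acct=K85: balance >= 22299 OR txns BETWEEN 263 AND 384 → T
acct=K86: balance >= 47570 OR txns BETWEEN 291 AND 464 → P
acct=K92: balance >= 22299 OR txns BETWEEN 263 AND 384 → T
acct=K95: balance >= 47570 OR txns BETWEEN 291 AND 464 → P
acct=K98: balance >= 47570 OR txns BETWEEN 291 AND 464 → P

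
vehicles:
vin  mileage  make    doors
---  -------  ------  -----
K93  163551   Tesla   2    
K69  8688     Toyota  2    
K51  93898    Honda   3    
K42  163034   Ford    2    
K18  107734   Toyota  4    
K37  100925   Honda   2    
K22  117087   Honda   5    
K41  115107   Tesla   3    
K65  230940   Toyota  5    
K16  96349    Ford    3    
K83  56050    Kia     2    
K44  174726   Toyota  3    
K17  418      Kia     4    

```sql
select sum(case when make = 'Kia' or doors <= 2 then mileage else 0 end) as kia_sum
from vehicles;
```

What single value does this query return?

492666

vin=K93: ✓ → 163551
vin=K69: ✓ → 8688
vin=K51: ✗
vin=K42: ✓ → 163034
vin=K18: ✗
vin=K37: ✓ → 100925
vin=K22: ✗
vin=K41: ✗
vin=K65: ✗
vin=K16: ✗
vin=K83: ✓ → 56050
vin=K44: ✗
vin=K17: ✓ → 418
kia_sum = 163551 + 8688 + 163034 + 100925 + 56050 + 418 = 492666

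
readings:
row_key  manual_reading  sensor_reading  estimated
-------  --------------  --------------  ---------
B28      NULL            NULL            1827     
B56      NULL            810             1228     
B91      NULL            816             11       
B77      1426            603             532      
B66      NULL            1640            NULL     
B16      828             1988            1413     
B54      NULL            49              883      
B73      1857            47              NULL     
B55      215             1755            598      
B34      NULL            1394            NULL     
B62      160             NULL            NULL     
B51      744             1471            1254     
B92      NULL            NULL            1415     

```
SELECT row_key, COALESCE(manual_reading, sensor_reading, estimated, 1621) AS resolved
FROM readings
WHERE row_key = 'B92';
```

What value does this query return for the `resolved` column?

row_key = B92: manual_reading=NULL, sensor_reading=NULL, estimated=1415.
manual_reading=NULL, sensor_reading=NULL, estimated=1415 → 1415

1415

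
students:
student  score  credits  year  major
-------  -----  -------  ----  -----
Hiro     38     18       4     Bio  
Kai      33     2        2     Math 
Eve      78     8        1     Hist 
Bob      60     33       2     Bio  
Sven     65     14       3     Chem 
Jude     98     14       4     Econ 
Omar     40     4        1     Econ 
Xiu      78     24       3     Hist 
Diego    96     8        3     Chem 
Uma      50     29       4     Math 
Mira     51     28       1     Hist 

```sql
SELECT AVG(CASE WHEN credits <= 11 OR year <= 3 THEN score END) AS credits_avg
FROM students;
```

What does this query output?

62.625

student=Hiro: ✗
student=Kai: ✓ → 33
student=Eve: ✓ → 78
student=Bob: ✓ → 60
student=Sven: ✓ → 65
student=Jude: ✗
student=Omar: ✓ → 40
student=Xiu: ✓ → 78
student=Diego: ✓ → 96
student=Uma: ✗
student=Mira: ✓ → 51
credits_avg = (33 + 78 + 60 + 65 + 40 + 78 + 96 + 51) / 8 = 62.625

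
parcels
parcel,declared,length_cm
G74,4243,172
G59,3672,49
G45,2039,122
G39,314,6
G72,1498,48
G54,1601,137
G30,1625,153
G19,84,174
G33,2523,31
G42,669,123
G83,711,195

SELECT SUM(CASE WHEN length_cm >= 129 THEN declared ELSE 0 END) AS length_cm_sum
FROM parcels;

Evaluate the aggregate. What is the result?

parcel=G74: ✓ → 4243
parcel=G59: ✗
parcel=G45: ✗
parcel=G39: ✗
parcel=G72: ✗
parcel=G54: ✓ → 1601
parcel=G30: ✓ → 1625
parcel=G19: ✓ → 84
parcel=G33: ✗
parcel=G42: ✗
parcel=G83: ✓ → 711
length_cm_sum = 4243 + 1601 + 1625 + 84 + 711 = 8264

8264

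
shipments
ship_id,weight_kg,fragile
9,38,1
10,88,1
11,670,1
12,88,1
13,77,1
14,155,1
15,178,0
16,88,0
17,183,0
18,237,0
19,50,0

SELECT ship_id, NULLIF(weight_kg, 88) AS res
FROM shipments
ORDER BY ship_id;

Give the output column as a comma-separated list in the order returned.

ship_id=9: weight_kg=38 vs 88: differ → 38
ship_id=10: weight_kg=88 vs 88: equal → NULL
ship_id=11: weight_kg=670 vs 88: differ → 670
ship_id=12: weight_kg=88 vs 88: equal → NULL
ship_id=13: weight_kg=77 vs 88: differ → 77
ship_id=14: weight_kg=155 vs 88: differ → 155
ship_id=15: weight_kg=178 vs 88: differ → 178
ship_id=16: weight_kg=88 vs 88: equal → NULL
ship_id=17: weight_kg=183 vs 88: differ → 183
ship_id=18: weight_kg=237 vs 88: differ → 237
ship_id=19: weight_kg=50 vs 88: differ → 50

38, NULL, 670, NULL, 77, 155, 178, NULL, 183, 237, 50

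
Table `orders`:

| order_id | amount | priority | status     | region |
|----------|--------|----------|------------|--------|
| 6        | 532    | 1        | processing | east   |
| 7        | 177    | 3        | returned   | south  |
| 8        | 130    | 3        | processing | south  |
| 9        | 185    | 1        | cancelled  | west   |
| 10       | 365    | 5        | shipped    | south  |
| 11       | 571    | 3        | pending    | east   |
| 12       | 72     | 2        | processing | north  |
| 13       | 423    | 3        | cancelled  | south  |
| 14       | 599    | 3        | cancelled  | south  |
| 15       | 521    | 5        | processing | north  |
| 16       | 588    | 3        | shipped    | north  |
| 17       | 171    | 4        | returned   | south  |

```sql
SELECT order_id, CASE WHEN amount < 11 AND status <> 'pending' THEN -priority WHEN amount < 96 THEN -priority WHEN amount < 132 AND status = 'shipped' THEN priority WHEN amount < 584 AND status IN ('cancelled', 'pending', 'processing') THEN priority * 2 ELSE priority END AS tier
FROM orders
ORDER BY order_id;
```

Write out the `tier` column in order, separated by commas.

2, 3, 6, 2, 5, 6, -2, 6, 3, 10, 3, 4

order_id=6: amount < 584 AND status IN ('cancelled', 'pending', 'processing') → 2
order_id=7: ELSE → 3
order_id=8: amount < 584 AND status IN ('cancelled', 'pending', 'processing') → 6
order_id=9: amount < 584 AND status IN ('cancelled', 'pending', 'processing') → 2
order_id=10: ELSE → 5
order_id=11: amount < 584 AND status IN ('cancelled', 'pending', 'processing') → 6
order_id=12: amount < 96 → -2
order_id=13: amount < 584 AND status IN ('cancelled', 'pending', 'processing') → 6
order_id=14: ELSE → 3
order_id=15: amount < 584 AND status IN ('cancelled', 'pending', 'processing') → 10
order_id=16: ELSE → 3
order_id=17: ELSE → 4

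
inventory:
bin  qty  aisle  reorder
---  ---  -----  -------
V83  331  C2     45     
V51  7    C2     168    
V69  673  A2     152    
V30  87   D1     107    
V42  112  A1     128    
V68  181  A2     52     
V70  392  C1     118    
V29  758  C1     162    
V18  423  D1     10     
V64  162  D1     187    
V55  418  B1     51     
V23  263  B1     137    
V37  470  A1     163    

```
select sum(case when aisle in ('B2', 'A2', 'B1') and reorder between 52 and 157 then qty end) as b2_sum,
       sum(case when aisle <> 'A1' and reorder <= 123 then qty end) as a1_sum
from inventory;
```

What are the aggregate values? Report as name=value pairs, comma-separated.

b2_sum=1117, a1_sum=1832

[b2_sum: aisle in ('B2', 'A2', 'B1') and reorder between 52 and 157]
bin=V83: ✗
bin=V51: ✗
bin=V69: ✓ → 673
bin=V30: ✗
bin=V42: ✗
bin=V68: ✓ → 181
bin=V70: ✗
bin=V29: ✗
bin=V18: ✗
bin=V64: ✗
bin=V55: ✗
bin=V23: ✓ → 263
bin=V37: ✗
b2_sum = 673 + 181 + 263 = 1117
—
[a1_sum: aisle <> 'A1' and reorder <= 123]
bin=V83: ✓ → 331
bin=V51: ✗
bin=V69: ✗
bin=V30: ✓ → 87
bin=V42: ✗
bin=V68: ✓ → 181
bin=V70: ✓ → 392
bin=V29: ✗
bin=V18: ✓ → 423
bin=V64: ✗
bin=V55: ✓ → 418
bin=V23: ✗
bin=V37: ✗
a1_sum = 331 + 87 + 181 + 392 + 423 + 418 = 1832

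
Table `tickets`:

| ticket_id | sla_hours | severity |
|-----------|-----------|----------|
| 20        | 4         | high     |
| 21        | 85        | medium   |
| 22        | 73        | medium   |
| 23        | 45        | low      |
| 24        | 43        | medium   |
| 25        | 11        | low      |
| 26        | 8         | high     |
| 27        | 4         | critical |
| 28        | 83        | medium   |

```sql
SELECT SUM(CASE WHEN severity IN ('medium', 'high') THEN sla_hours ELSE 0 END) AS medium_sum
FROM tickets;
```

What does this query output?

296

ticket_id=20: ✓ → 4
ticket_id=21: ✓ → 85
ticket_id=22: ✓ → 73
ticket_id=23: ✗
ticket_id=24: ✓ → 43
ticket_id=25: ✗
ticket_id=26: ✓ → 8
ticket_id=27: ✗
ticket_id=28: ✓ → 83
medium_sum = 4 + 85 + 73 + 43 + 8 + 83 = 296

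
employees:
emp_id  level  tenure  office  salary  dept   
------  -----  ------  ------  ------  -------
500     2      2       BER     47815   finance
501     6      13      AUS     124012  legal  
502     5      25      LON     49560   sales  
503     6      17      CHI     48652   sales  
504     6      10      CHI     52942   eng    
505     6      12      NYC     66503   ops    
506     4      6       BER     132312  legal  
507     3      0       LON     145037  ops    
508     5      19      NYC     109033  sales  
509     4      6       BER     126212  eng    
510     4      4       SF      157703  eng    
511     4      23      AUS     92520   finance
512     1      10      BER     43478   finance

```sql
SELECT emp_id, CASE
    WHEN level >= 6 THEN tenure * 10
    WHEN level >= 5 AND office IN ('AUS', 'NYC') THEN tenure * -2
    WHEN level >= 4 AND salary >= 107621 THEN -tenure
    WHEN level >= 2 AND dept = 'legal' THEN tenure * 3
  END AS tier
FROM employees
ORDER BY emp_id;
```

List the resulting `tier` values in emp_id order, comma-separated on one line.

emp_id=500: (no match → NULL) → NULL
emp_id=501: level >= 6 → 130
emp_id=502: (no match → NULL) → NULL
emp_id=503: level >= 6 → 170
emp_id=504: level >= 6 → 100
emp_id=505: level >= 6 → 120
emp_id=506: level >= 4 AND salary >= 107621 → -6
emp_id=507: (no match → NULL) → NULL
emp_id=508: level >= 5 AND office IN ('AUS', 'NYC') → -38
emp_id=509: level >= 4 AND salary >= 107621 → -6
emp_id=510: level >= 4 AND salary >= 107621 → -4
emp_id=511: (no match → NULL) → NULL
emp_id=512: (no match → NULL) → NULL

NULL, 130, NULL, 170, 100, 120, -6, NULL, -38, -6, -4, NULL, NULL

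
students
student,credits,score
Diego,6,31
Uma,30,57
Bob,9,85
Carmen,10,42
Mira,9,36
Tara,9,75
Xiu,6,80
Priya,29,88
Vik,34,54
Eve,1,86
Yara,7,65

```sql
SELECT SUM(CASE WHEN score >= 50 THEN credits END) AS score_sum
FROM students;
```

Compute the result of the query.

125

student=Diego: ✗
student=Uma: ✓ → 30
student=Bob: ✓ → 9
student=Carmen: ✗
student=Mira: ✗
student=Tara: ✓ → 9
student=Xiu: ✓ → 6
student=Priya: ✓ → 29
student=Vik: ✓ → 34
student=Eve: ✓ → 1
student=Yara: ✓ → 7
score_sum = 30 + 9 + 9 + 6 + 29 + 34 + 1 + 7 = 125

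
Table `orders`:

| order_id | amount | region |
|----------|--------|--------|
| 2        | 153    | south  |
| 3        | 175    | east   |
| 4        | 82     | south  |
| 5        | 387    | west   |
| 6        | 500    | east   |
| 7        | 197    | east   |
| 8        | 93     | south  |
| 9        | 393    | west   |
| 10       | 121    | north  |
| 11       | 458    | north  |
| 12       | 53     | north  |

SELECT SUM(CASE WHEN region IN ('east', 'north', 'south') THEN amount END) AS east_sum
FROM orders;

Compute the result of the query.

order_id=2: ✓ → 153
order_id=3: ✓ → 175
order_id=4: ✓ → 82
order_id=5: ✗
order_id=6: ✓ → 500
order_id=7: ✓ → 197
order_id=8: ✓ → 93
order_id=9: ✗
order_id=10: ✓ → 121
order_id=11: ✓ → 458
order_id=12: ✓ → 53
east_sum = 153 + 175 + 82 + 500 + 197 + 93 + 121 + 458 + 53 = 1832

1832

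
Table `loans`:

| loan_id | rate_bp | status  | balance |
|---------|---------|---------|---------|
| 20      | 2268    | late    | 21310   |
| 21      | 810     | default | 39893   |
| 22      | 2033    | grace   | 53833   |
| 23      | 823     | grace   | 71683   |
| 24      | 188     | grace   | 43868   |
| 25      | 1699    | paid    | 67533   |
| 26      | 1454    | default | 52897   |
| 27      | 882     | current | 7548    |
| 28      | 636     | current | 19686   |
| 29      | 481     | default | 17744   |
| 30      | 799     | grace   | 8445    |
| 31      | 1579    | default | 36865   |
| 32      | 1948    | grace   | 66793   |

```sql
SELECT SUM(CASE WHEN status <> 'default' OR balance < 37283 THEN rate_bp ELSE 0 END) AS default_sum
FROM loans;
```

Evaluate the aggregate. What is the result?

13336

loan_id=20: ✓ → 2268
loan_id=21: ✗
loan_id=22: ✓ → 2033
loan_id=23: ✓ → 823
loan_id=24: ✓ → 188
loan_id=25: ✓ → 1699
loan_id=26: ✗
loan_id=27: ✓ → 882
loan_id=28: ✓ → 636
loan_id=29: ✓ → 481
loan_id=30: ✓ → 799
loan_id=31: ✓ → 1579
loan_id=32: ✓ → 1948
default_sum = 2268 + 2033 + 823 + 188 + 1699 + 882 + 636 + 481 + 799 + 1579 + 1948 = 13336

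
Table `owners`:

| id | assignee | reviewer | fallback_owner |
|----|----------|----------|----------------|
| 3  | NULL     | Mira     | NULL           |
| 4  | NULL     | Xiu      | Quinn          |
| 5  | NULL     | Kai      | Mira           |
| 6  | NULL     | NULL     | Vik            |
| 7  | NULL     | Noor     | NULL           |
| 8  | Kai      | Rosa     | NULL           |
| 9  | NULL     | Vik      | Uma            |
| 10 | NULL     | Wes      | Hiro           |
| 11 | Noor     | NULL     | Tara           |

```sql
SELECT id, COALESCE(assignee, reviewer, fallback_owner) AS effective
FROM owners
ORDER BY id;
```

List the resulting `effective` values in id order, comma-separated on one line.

id=3: assignee=NULL, reviewer=Mira → Mira
id=4: assignee=NULL, reviewer=Xiu → Xiu
id=5: assignee=NULL, reviewer=Kai → Kai
id=6: assignee=NULL, reviewer=NULL, fallback_owner=Vik → Vik
id=7: assignee=NULL, reviewer=Noor → Noor
id=8: assignee=Kai → Kai
id=9: assignee=NULL, reviewer=Vik → Vik
id=10: assignee=NULL, reviewer=Wes → Wes
id=11: assignee=Noor → Noor

Mira, Xiu, Kai, Vik, Noor, Kai, Vik, Wes, Noor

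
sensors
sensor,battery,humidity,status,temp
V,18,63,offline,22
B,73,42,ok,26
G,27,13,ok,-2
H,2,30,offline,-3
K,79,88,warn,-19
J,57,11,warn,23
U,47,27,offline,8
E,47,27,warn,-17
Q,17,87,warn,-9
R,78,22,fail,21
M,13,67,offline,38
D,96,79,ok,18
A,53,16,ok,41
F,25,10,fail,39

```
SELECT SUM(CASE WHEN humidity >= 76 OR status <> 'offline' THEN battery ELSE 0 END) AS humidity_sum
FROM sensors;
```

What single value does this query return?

552

sensor=V: ✗
sensor=B: ✓ → 73
sensor=G: ✓ → 27
sensor=H: ✗
sensor=K: ✓ → 79
sensor=J: ✓ → 57
sensor=U: ✗
sensor=E: ✓ → 47
sensor=Q: ✓ → 17
sensor=R: ✓ → 78
sensor=M: ✗
sensor=D: ✓ → 96
sensor=A: ✓ → 53
sensor=F: ✓ → 25
humidity_sum = 73 + 27 + 79 + 57 + 47 + 17 + 78 + 96 + 53 + 25 = 552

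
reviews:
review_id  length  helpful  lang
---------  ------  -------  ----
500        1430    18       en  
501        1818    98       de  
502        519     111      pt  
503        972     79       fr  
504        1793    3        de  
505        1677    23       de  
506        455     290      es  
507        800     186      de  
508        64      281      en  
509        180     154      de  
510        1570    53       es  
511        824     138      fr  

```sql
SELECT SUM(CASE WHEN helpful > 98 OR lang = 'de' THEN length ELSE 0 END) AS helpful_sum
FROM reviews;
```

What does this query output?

review_id=500: ✗
review_id=501: ✓ → 1818
review_id=502: ✓ → 519
review_id=503: ✗
review_id=504: ✓ → 1793
review_id=505: ✓ → 1677
review_id=506: ✓ → 455
review_id=507: ✓ → 800
review_id=508: ✓ → 64
review_id=509: ✓ → 180
review_id=510: ✗
review_id=511: ✓ → 824
helpful_sum = 1818 + 519 + 1793 + 1677 + 455 + 800 + 64 + 180 + 824 = 8130

8130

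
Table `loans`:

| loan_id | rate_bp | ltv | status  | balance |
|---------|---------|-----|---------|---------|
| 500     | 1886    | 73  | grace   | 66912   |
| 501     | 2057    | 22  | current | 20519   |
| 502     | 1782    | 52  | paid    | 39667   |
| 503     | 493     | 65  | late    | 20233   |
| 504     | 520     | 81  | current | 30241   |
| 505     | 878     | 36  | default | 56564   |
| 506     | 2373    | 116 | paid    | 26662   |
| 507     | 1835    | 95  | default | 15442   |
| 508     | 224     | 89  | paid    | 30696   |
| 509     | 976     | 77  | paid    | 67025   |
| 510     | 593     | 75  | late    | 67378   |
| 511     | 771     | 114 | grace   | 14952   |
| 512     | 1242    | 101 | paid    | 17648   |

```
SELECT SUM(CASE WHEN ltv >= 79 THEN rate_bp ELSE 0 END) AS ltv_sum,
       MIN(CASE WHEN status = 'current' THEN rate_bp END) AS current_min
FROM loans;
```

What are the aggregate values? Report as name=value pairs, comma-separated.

[ltv_sum: ltv >= 79]
loan_id=500: ✗
loan_id=501: ✗
loan_id=502: ✗
loan_id=503: ✗
loan_id=504: ✓ → 520
loan_id=505: ✗
loan_id=506: ✓ → 2373
loan_id=507: ✓ → 1835
loan_id=508: ✓ → 224
loan_id=509: ✗
loan_id=510: ✗
loan_id=511: ✓ → 771
loan_id=512: ✓ → 1242
ltv_sum = 520 + 2373 + 1835 + 224 + 771 + 1242 = 6965
—
[current_min: status = 'current']
loan_id=500: ✗
loan_id=501: ✓ → 2057
loan_id=502: ✗
loan_id=503: ✗
loan_id=504: ✓ → 520
loan_id=505: ✗
loan_id=506: ✗
loan_id=507: ✗
loan_id=508: ✗
loan_id=509: ✗
loan_id=510: ✗
loan_id=511: ✗
loan_id=512: ✗
current_min = MIN(2057, 520) = 520

ltv_sum=6965, current_min=520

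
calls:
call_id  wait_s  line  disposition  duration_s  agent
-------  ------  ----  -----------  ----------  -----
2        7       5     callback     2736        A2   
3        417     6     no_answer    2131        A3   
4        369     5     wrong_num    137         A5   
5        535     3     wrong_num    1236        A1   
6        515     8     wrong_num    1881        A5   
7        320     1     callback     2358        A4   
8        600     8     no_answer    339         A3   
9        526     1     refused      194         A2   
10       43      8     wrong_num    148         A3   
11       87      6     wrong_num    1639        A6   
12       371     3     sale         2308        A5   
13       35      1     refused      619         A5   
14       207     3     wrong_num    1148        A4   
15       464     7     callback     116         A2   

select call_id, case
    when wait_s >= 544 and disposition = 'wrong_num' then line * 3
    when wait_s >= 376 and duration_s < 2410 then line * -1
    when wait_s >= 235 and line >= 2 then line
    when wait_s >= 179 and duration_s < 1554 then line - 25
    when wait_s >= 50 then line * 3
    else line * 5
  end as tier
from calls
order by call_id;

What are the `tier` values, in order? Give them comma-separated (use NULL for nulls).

25, -6, 5, -3, -8, 3, -8, -1, 40, 18, 3, 5, -22, -7

call_id=2: ELSE → 25
call_id=3: wait_s >= 376 and duration_s < 2410 → -6
call_id=4: wait_s >= 235 and line >= 2 → 5
call_id=5: wait_s >= 376 and duration_s < 2410 → -3
call_id=6: wait_s >= 376 and duration_s < 2410 → -8
call_id=7: wait_s >= 50 → 3
call_id=8: wait_s >= 376 and duration_s < 2410 → -8
call_id=9: wait_s >= 376 and duration_s < 2410 → -1
call_id=10: ELSE → 40
call_id=11: wait_s >= 50 → 18
call_id=12: wait_s >= 235 and line >= 2 → 3
call_id=13: ELSE → 5
call_id=14: wait_s >= 179 and duration_s < 1554 → -22
call_id=15: wait_s >= 376 and duration_s < 2410 → -7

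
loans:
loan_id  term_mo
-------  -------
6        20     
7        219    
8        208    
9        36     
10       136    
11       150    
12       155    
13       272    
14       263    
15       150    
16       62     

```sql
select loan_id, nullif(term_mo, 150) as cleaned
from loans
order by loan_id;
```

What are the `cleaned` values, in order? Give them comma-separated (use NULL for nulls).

20, 219, 208, 36, 136, NULL, 155, 272, 263, NULL, 62

loan_id=6: term_mo=20 vs 150: differ → 20
loan_id=7: term_mo=219 vs 150: differ → 219
loan_id=8: term_mo=208 vs 150: differ → 208
loan_id=9: term_mo=36 vs 150: differ → 36
loan_id=10: term_mo=136 vs 150: differ → 136
loan_id=11: term_mo=150 vs 150: equal → NULL
loan_id=12: term_mo=155 vs 150: differ → 155
loan_id=13: term_mo=272 vs 150: differ → 272
loan_id=14: term_mo=263 vs 150: differ → 263
loan_id=15: term_mo=150 vs 150: equal → NULL
loan_id=16: term_mo=62 vs 150: differ → 62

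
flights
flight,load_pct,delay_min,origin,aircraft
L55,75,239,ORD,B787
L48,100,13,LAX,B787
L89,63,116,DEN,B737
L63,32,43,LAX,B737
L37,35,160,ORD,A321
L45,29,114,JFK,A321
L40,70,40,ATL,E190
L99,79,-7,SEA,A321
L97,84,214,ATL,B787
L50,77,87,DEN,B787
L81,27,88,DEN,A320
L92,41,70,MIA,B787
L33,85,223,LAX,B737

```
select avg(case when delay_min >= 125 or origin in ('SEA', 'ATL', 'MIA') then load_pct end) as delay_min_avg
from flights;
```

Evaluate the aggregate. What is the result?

flight=L55: ✓ → 75
flight=L48: ✗
flight=L89: ✗
flight=L63: ✗
flight=L37: ✓ → 35
flight=L45: ✗
flight=L40: ✓ → 70
flight=L99: ✓ → 79
flight=L97: ✓ → 84
flight=L50: ✗
flight=L81: ✗
flight=L92: ✓ → 41
flight=L33: ✓ → 85
delay_min_avg = (75 + 35 + 70 + 79 + 84 + 41 + 85) / 7 = 67

67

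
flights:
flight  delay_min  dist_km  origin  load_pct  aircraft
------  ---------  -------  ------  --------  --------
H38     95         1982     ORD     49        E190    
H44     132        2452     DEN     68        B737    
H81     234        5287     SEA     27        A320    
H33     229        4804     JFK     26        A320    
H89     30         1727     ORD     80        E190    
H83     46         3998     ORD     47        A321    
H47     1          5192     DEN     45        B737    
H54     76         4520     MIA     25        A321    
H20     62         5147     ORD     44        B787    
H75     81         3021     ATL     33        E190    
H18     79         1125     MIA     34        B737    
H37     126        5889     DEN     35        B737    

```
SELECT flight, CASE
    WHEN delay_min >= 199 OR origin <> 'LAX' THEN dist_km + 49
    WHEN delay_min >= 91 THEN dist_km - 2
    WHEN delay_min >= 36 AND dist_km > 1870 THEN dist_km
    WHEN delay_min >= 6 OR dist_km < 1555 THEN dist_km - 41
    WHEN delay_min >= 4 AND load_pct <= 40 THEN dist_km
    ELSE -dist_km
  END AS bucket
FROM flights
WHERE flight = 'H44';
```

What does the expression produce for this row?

flight = H44: delay_min=132, dist_km=2452, origin=DEN, load_pct=68, aircraft=B737.
delay_min >= 199 OR origin <> 'LAX' → true → 2501

2501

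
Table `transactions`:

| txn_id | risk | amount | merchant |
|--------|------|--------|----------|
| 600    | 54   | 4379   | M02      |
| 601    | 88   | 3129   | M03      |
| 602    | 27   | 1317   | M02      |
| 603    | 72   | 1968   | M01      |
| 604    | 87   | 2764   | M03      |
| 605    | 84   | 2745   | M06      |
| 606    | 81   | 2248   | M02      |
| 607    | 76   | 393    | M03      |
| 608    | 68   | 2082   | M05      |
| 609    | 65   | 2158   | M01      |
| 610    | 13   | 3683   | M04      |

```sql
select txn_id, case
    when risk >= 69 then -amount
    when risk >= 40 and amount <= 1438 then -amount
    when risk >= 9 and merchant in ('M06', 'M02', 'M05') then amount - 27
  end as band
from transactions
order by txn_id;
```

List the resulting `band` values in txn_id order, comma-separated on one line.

4352, -3129, 1290, -1968, -2764, -2745, -2248, -393, 2055, NULL, NULL

txn_id=600: risk >= 9 and merchant in ('M06', 'M02', 'M05') → 4352
txn_id=601: risk >= 69 → -3129
txn_id=602: risk >= 9 and merchant in ('M06', 'M02', 'M05') → 1290
txn_id=603: risk >= 69 → -1968
txn_id=604: risk >= 69 → -2764
txn_id=605: risk >= 69 → -2745
txn_id=606: risk >= 69 → -2248
txn_id=607: risk >= 69 → -393
txn_id=608: risk >= 9 and merchant in ('M06', 'M02', 'M05') → 2055
txn_id=609: (no match → NULL) → NULL
txn_id=610: (no match → NULL) → NULL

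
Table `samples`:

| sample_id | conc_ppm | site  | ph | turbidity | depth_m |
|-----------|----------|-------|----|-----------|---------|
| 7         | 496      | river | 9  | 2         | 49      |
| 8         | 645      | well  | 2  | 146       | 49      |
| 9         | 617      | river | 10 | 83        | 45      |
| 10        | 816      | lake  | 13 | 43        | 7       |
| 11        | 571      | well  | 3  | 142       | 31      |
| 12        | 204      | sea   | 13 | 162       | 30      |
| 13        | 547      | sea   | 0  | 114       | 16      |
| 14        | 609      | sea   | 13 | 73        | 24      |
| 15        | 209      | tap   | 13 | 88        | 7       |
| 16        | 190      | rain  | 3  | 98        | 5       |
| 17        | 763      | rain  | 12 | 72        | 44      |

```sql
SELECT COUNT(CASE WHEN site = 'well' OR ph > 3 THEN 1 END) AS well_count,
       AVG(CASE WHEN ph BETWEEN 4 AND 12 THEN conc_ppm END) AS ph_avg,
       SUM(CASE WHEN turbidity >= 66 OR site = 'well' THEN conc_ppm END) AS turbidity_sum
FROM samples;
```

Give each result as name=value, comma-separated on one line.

[well_count: site = 'well' OR ph > 3]
sample_id=7: ✓ → 1
sample_id=8: ✓ → 1
sample_id=9: ✓ → 1
sample_id=10: ✓ → 1
sample_id=11: ✓ → 1
sample_id=12: ✓ → 1
sample_id=13: ✗
sample_id=14: ✓ → 1
sample_id=15: ✓ → 1
sample_id=16: ✗
sample_id=17: ✓ → 1
well_count = COUNT(1, 1, 1, 1, 1, 1, 1, 1, 1) = 9
—
[ph_avg: ph BETWEEN 4 AND 12]
sample_id=7: ✓ → 496
sample_id=8: ✗
sample_id=9: ✓ → 617
sample_id=10: ✗
sample_id=11: ✗
sample_id=12: ✗
sample_id=13: ✗
sample_id=14: ✗
sample_id=15: ✗
sample_id=16: ✗
sample_id=17: ✓ → 763
ph_avg = (496 + 617 + 763) / 3 = 625.3333333333
—
[turbidity_sum: turbidity >= 66 OR site = 'well']
sample_id=7: ✗
sample_id=8: ✓ → 645
sample_id=9: ✓ → 617
sample_id=10: ✗
sample_id=11: ✓ → 571
sample_id=12: ✓ → 204
sample_id=13: ✓ → 547
sample_id=14: ✓ → 609
sample_id=15: ✓ → 209
sample_id=16: ✓ → 190
sample_id=17: ✓ → 763
turbidity_sum = 645 + 617 + 571 + 204 + 547 + 609 + 209 + 190 + 763 = 4355

well_count=9, ph_avg=625.3333333333, turbidity_sum=4355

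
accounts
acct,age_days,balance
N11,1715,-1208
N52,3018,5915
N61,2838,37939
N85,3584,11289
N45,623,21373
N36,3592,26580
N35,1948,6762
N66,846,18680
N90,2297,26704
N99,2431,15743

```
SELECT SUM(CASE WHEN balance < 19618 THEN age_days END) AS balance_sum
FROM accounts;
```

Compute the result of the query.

acct=N11: ✓ → 1715
acct=N52: ✓ → 3018
acct=N61: ✗
acct=N85: ✓ → 3584
acct=N45: ✗
acct=N36: ✗
acct=N35: ✓ → 1948
acct=N66: ✓ → 846
acct=N90: ✗
acct=N99: ✓ → 2431
balance_sum = 1715 + 3018 + 3584 + 1948 + 846 + 2431 = 13542

13542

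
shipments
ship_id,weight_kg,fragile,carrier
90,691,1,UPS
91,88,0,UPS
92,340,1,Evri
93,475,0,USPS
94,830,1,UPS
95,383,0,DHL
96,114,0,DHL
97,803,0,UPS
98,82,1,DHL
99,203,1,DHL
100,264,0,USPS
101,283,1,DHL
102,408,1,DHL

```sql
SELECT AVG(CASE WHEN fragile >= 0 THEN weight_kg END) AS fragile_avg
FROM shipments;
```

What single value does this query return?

ship_id=90: ✓ → 691
ship_id=91: ✓ → 88
ship_id=92: ✓ → 340
ship_id=93: ✓ → 475
ship_id=94: ✓ → 830
ship_id=95: ✓ → 383
ship_id=96: ✓ → 114
ship_id=97: ✓ → 803
ship_id=98: ✓ → 82
ship_id=99: ✓ → 203
ship_id=100: ✓ → 264
ship_id=101: ✓ → 283
ship_id=102: ✓ → 408
fragile_avg = (691 + 88 + 340 + 475 + 830 + 383 + 114 + 803 + 82 + 203 + 264 + 283 + 408) / 13 = 381.8461538462

381.8461538462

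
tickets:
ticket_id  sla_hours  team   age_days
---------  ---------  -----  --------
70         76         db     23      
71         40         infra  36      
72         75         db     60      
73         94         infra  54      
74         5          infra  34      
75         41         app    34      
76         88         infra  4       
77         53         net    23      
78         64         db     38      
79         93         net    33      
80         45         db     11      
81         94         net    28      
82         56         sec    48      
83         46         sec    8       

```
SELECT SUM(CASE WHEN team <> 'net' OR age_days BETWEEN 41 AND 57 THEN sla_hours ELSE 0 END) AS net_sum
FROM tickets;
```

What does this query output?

ticket_id=70: ✓ → 76
ticket_id=71: ✓ → 40
ticket_id=72: ✓ → 75
ticket_id=73: ✓ → 94
ticket_id=74: ✓ → 5
ticket_id=75: ✓ → 41
ticket_id=76: ✓ → 88
ticket_id=77: ✗
ticket_id=78: ✓ → 64
ticket_id=79: ✗
ticket_id=80: ✓ → 45
ticket_id=81: ✗
ticket_id=82: ✓ → 56
ticket_id=83: ✓ → 46
net_sum = 76 + 40 + 75 + 94 + 5 + 41 + 88 + 64 + 45 + 56 + 46 = 630

630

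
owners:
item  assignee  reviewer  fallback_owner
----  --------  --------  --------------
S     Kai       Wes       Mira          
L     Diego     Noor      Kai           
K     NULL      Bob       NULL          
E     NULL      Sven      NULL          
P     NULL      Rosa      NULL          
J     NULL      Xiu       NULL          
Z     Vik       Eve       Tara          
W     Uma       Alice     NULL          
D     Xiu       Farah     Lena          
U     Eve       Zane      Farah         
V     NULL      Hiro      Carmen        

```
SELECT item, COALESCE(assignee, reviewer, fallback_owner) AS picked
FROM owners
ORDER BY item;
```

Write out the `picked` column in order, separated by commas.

item=D: assignee=Xiu → Xiu
item=E: assignee=NULL, reviewer=Sven → Sven
item=J: assignee=NULL, reviewer=Xiu → Xiu
item=K: assignee=NULL, reviewer=Bob → Bob
item=L: assignee=Diego → Diego
item=P: assignee=NULL, reviewer=Rosa → Rosa
item=S: assignee=Kai → Kai
item=U: assignee=Eve → Eve
item=V: assignee=NULL, reviewer=Hiro → Hiro
item=W: assignee=Uma → Uma
item=Z: assignee=Vik → Vik

Xiu, Sven, Xiu, Bob, Diego, Rosa, Kai, Eve, Hiro, Uma, Vik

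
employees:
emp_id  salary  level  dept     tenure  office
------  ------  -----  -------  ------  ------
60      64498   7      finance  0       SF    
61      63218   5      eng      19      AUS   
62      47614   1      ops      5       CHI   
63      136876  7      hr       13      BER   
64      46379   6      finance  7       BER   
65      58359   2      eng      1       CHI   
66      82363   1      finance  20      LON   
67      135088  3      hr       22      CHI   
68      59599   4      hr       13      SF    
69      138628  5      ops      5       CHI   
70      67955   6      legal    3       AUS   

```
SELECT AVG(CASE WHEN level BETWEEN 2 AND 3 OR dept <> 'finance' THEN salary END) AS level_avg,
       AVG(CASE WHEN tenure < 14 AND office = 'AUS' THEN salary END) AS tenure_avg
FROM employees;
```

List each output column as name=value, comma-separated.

level_avg=88417.125, tenure_avg=67955

[level_avg: level BETWEEN 2 AND 3 OR dept <> 'finance']
emp_id=60: ✗
emp_id=61: ✓ → 63218
emp_id=62: ✓ → 47614
emp_id=63: ✓ → 136876
emp_id=64: ✗
emp_id=65: ✓ → 58359
emp_id=66: ✗
emp_id=67: ✓ → 135088
emp_id=68: ✓ → 59599
emp_id=69: ✓ → 138628
emp_id=70: ✓ → 67955
level_avg = (63218 + 47614 + 136876 + 58359 + 135088 + 59599 + 138628 + 67955) / 8 = 88417.125
—
[tenure_avg: tenure < 14 AND office = 'AUS']
emp_id=60: ✗
emp_id=61: ✗
emp_id=62: ✗
emp_id=63: ✗
emp_id=64: ✗
emp_id=65: ✗
emp_id=66: ✗
emp_id=67: ✗
emp_id=68: ✗
emp_id=69: ✗
emp_id=70: ✓ → 67955
tenure_avg = 67955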